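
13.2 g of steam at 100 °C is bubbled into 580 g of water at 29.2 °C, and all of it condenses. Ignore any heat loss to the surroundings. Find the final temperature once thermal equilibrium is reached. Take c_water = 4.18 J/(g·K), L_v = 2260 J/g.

Heat gained plus heat lost sum to zero:
condense steam: −13.2×2260 = −29832
  condensate cools 100→T: 13.2×4.18×(T − 100) = 55.18(T − 100)
  water warms: 580×4.18×(T − 29.2) = 2424.4(T − 29.2)
2479.6 T = 29832 + 5517.6 + 70792 = 106142
T ≈ 42.81 °C (< 100 °C, so full condensation is consistent).

T_f ≈ 42.8 °C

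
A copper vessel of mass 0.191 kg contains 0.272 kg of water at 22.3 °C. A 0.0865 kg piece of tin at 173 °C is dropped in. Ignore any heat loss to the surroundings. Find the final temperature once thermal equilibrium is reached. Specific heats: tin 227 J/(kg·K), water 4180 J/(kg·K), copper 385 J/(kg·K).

Conservation of energy gives ΣQ = 0:
0.0865×227×(T − 173) + 0.272×4180×(T − 22.3) + 0.191×385×(T − 22.3) = 0
19.64(T − 173) + 1137(T − 22.3) + 73.53(T − 22.3) = 0
1230.1 T = 30391
T ≈ 24.71 °C

T_f ≈ 24.7 °C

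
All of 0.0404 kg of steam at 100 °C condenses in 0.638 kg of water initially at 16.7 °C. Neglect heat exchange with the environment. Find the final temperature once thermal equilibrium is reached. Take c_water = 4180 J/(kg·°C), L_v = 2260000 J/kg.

T_f ≈ 53.9 °C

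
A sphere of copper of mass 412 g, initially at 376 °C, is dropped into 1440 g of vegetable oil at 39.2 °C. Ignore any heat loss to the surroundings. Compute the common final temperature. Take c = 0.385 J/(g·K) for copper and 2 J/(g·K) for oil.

T_f ≈ 56.8 °C

Set heat shed by the hot body equal to heat absorbed by the cold body:
412×0.385×(376 − T) = 1440×2×(T − 39.2)
158.62(376 − T) = 2880(T − 39.2)
3038.6 T = 172537  ⇒  T ≈ 56.78 °C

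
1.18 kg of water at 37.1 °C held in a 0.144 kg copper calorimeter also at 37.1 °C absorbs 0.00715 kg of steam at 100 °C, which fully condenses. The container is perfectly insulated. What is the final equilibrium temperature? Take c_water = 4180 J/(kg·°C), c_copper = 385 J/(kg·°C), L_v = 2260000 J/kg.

Setting the total heat transfer to zero:
latent heat released on condensation: 0.00715×2260000 = 16159; condensed water 100 °C→T: 29.89(T − 100); water warms: 1.18×4180×(T − 37.1) = 4932.4(T − 37.1); copper cup: 0.144×385×(T − 37.1) = 55.44(T − 37.1)
5017.7 T = 16159 + 2988.7 + 185049 = 204197
T ≈ 40.70 °C — below 100 °C, confirming all the steam condensed.

T_f ≈ 40.7 °C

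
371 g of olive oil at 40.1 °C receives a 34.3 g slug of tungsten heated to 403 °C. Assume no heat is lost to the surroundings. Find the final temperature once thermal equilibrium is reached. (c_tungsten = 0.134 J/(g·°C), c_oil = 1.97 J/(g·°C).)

|Q_tungsten| = |Q_oil|:
34.3·0.134·(403 − T) = 371·1.97·(T − 40.1)
4.596(403 − T) = 730.87(T − 40.1)
735.47 T = 31160  ⇒  T ≈ 42.37 °C

T_f ≈ 42.4 °C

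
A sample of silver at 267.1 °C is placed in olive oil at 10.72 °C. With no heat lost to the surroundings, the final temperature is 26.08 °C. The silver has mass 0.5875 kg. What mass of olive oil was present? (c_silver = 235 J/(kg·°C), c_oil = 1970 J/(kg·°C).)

m ≈ 1.1 kg

|Q_silver| = |Q_oil|:
0.5875·235·(267.1 − 26.08) = m·1970·(26.08 − 10.72)
30259 m = 33276  ⇒  m ≈ 1.1 kg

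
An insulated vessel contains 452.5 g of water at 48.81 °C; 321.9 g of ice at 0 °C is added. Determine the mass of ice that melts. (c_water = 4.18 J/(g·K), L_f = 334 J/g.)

m_melted ≈ 276 g

Water can give up m c ΔT = 452.5·4.18·48.81 = 92322 J before reaching 0 °C.
Melting all 321.9 g of ice would need 321.9·334 = 107515 J.
92322 J < 107515 J, so only part of the ice melts and the system sits at 0 °C.
Mass melted = 92322/334 ≈ 276.4 g.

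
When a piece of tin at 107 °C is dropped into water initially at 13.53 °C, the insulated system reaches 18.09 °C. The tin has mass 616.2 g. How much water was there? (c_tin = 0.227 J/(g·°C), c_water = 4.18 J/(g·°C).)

|Q_tin| = |Q_water|:
616.2×0.227×(107 − 18.09) = m×4.18×(18.09 − 13.53)
19.06 m = 12436  ⇒  m ≈ 652.5 g

m ≈ 652 g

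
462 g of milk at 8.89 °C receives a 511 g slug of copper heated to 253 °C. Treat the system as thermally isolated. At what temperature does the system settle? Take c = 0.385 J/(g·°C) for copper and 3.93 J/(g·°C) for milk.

T_f ≈ 32.8 °C

Heat lost by the copper equals heat gained by the milk:
511×0.385×(253 − T) = 462×3.93×(T − 8.89)
196.74(253 − T) = 1815.7(T − 8.89)
2012.4 T = 65915  ⇒  T ≈ 32.75 °C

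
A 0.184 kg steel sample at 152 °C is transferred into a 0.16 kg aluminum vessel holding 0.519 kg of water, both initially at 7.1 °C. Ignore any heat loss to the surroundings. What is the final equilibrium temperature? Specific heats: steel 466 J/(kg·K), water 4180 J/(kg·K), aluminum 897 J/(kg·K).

T_f ≈ 12.3 °C

Taking heat into each body as positive, Σ m c ΔT = 0:
0.184*466*(T − 152) + 0.519*4180*(T − 7.1) + 0.16*897*(T − 7.1) = 0
85.74(T − 152) + 2169.4(T − 7.1) + 143.52(T − 7.1) = 0
(85.74 + 2169.4 + 143.52) T = 85.74*152 + 2169.4*7.1 + 143.52*7.1
T ≈ 12.28 °C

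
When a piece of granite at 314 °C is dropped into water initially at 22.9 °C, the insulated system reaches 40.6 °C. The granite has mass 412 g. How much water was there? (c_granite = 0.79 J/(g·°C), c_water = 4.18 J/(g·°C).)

m ≈ 1200 g

Heat lost by the granite = heat gained by the water:
412·0.79·(314 − 40.6) = m·4.18·(40.6 − 22.9)
73.99 m = 88986  ⇒  m ≈ 1203 g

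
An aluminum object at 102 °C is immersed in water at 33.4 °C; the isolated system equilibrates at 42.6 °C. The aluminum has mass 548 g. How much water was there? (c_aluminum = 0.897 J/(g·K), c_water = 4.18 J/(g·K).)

Conservation of energy gives ΣQ = 0:
548·0.897·(42.6 − 102) + m·4.18·(42.6 − 33.4) = 0
38.46 m = 29198
m = 29198/38.46 ≈ 759.3 g

m ≈ 759 g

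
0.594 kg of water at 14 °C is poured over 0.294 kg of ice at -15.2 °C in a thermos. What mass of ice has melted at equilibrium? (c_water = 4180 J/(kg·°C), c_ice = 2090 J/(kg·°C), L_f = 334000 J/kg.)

m_melted ≈ 0.0761 kg

Heat available from the water dropping to 0 °C: 0.594·4180·14 = 34761 J.
Of that, 0.294·2090·15.2 = 9339.8 J goes to bring the ice to 0 °C, leaving 25421 J.
Fully melting the ice requires m_ice L_f = 0.294·334000 = 98196 J.
25421 J < 98196 J, so only part of the ice melts and the system sits at 0 °C.
m_melt = 25421 / L_f = 0.07611 kg.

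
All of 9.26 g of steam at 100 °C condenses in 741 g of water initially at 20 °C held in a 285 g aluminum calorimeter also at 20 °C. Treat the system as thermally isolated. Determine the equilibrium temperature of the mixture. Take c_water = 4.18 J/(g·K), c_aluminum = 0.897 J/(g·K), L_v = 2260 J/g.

Taking heat into each body as positive, Σ m c ΔT = 0:
steam→water at 100 °C releases m L_v = 9.26·2260 = 20928; condensate cools 100→T: 9.26·4.18·(T − 100) = 38.71(T − 100); original water: 3097.4(T − 20); aluminum cup: 285·0.897·(T − 20) = 255.65(T − 20)
3391.7 T = 20928 + 3870.7 + 67060 = 91859
T ≈ 27.08 °C (< 100 °C, so full condensation is consistent).

T_f ≈ 27.1 °C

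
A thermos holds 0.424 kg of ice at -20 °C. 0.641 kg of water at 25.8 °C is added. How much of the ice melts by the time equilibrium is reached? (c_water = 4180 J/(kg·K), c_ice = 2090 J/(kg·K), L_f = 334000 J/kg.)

m_melted ≈ 0.154 kg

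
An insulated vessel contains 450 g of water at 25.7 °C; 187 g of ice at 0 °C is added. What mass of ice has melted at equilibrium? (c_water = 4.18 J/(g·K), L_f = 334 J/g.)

m_melted ≈ 145 g

Heat available from the water dropping to 0 °C: 450·4.18·25.7 = 48342 J.
To melt every bit of ice: 187·334 = 62458 J.
48342 J < 62458 J, so only part of the ice melts and the system sits at 0 °C.
Mass melted = 48342/334 ≈ 144.7 g.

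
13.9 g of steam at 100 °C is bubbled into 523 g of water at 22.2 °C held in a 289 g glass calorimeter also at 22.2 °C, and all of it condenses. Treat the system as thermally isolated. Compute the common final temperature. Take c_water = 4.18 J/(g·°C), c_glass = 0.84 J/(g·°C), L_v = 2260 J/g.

T_f ≈ 36.6 °C

Conservation of energy gives ΣQ = 0:
latent heat released on condensation: 13.9×2260 = 31414
  condensate cools 100→T: 13.9×4.18×(T − 100) = 58.1(T − 100)
  water warms: 523×4.18×(T − 22.2) = 2186.1(T − 22.2)
  glass cup: 289×0.84×(T − 22.2) = 242.76(T − 22.2)
2487 T = 31414 + 5810.2 + 53922 = 91146
T ≈ 36.65 °C (< 100 °C, so full condensation is consistent).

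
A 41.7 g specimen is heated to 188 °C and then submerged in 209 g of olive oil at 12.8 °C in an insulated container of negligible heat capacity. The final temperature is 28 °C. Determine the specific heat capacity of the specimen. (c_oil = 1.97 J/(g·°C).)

c ≈ 0.938 J/(g·°C)

m_s c (T_s − T_f) = m_oil c_oil (T_f − T_0):
41.7×c×(188 − 28) = 209×1.97×(28 − 12.8)
6672 c = 6258.3  ⇒  c ≈ 0.938 J/(g·°C)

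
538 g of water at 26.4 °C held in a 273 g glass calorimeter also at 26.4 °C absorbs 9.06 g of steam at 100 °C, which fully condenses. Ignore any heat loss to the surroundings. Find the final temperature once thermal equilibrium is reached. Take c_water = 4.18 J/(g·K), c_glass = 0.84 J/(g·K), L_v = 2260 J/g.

T_f ≈ 35.6 °C

Conservation of energy gives ΣQ = 0:
latent heat released on condensation: 9.06·2260 = 20476
  condensate cools 100→T: 9.06·4.18·(T − 100) = 37.87(T − 100)
  water warms: 538·4.18·(T − 26.4) = 2248.8(T − 26.4)
  glass cup: 273·0.84·(T − 26.4) = 229.32(T − 26.4)
2516 T = 20476 + 3787.1 + 65423 = 89686
T ≈ 35.65 °C (< 100 °C, so full condensation is consistent).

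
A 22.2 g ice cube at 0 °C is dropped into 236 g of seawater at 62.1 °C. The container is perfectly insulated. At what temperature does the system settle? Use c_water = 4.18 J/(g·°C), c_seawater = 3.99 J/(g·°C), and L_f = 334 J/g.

Let T be the final temperature. ΣQ_i = 0:
melt ice: 22.2×334 = 7414.8
  warm the meltwater: 92.8 T
  seawater cools: 236×3.99×(T − 62.1) = 941.64(T − 62.1)
1034.4 T = 58476 − 7414.8 = 51061
T ≈ 49.36 °C. Since T > 0 °C, the all-ice-melts assumption holds.

T_f ≈ 49.4 °C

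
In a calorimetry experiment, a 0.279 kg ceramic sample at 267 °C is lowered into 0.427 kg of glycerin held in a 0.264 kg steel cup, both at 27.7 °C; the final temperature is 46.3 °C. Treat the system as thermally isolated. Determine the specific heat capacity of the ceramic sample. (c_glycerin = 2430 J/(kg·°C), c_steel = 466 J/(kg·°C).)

c ≈ 351 J/(kg·°C)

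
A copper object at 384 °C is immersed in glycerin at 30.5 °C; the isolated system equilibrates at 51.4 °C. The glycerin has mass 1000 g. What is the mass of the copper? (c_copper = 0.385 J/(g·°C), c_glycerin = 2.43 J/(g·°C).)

m ≈ 397 g

Heat lost by the copper = heat gained by the glycerin:
m·0.385·(384 − 51.4) = 1000·2.43·(51.4 − 30.5)
128.05 m = 50787  ⇒  m ≈ 396.6 g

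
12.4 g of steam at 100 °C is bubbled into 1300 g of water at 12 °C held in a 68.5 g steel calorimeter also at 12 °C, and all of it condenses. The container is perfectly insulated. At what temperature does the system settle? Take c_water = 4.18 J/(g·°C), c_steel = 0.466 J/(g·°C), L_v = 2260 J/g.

T_f ≈ 17.9 °C

Energy conservation, ΣQ = 0:
latent heat released on condensation: 12.4×2260 = 28024
  condensed water 100 °C→T: 51.83(T − 100)
  original water: 5434(T − 12)
  cup: 31.92(T − 12)
5517.8 T = 28024 + 5183.2 + 65591 = 98798
T ≈ 17.91 °C, under the boiling point, so the assumption holds.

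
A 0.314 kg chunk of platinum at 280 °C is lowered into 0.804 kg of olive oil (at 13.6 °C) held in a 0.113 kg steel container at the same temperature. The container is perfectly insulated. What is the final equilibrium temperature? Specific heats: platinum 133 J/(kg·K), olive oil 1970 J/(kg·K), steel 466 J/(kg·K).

Taking heat into each body as positive, Σ m c ΔT = 0:
0.314·133·(T − 280) + 0.804·1970·(T − 13.6) + 0.113·466·(T − 13.6) = 0
41.76(T − 280) + 1583.9(T − 13.6) + 52.66(T − 13.6) = 0
(41.76 + 1583.9 + 52.66) T = 41.76·280 + 1583.9·13.6 + 52.66·13.6
T ≈ 20.23 °C

T_f ≈ 20.2 °C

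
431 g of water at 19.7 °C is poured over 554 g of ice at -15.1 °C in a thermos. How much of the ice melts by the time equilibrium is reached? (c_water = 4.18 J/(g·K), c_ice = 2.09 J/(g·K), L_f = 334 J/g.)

Cooling the water to 0 °C releases 431·4.18·19.7 = 35491 J.
Warming the ice to 0 °C takes 554·2.09·15.1 = 17484 J, leaving 18007 J for melting.
To melt every bit of ice: 554·334 = 185036 J.
That's not enough to melt it all — equilibrium is at 0 °C with ice remaining.
Mass melted = 18007/334 ≈ 53.91 g.

m_melted ≈ 53.9 g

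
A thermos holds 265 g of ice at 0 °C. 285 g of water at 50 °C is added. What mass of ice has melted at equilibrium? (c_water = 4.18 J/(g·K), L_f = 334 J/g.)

Heat available from the water dropping to 0 °C: 285·4.18·50 = 59565 J.
Fully melting the ice requires m_ice L_f = 265·334 = 88510 J.
That's not enough to melt it all — equilibrium is at 0 °C with ice remaining.
m_melted·334 = 59565  ⇒  m_melted ≈ 178.3 g.

m_melted ≈ 178 g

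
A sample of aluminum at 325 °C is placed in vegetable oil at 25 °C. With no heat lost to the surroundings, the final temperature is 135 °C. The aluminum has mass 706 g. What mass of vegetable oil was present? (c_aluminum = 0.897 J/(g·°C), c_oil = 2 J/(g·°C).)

m ≈ 547 g

Setting the total heat transfer to zero:
706×0.897×(135 − 325) + m×2×(135 − 25) = 0
220 m = 120324
m = 120324/220 ≈ 546.9 g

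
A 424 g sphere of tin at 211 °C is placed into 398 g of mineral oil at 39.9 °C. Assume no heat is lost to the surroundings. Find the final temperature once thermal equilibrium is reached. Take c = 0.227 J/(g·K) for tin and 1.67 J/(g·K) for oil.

T_f ≈ 61.5 °C

Heat lost by the tin equals heat gained by the oil:
424·0.227·(211 − T) = 398·1.67·(T − 39.9)
96.25(211 − T) = 664.66(T − 39.9)
760.91 T = 46828  ⇒  T ≈ 61.54 °C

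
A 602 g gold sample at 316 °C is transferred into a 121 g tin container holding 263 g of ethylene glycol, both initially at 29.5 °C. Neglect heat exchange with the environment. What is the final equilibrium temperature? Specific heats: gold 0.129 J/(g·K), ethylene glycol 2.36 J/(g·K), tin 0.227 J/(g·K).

T_f ≈ 60.2 °C

Taking heat into each body as positive, Σ m c ΔT = 0:
602×0.129×(T − 316) + 263×2.36×(T − 29.5) + 121×0.227×(T − 29.5) = 0
77.66(T − 316) + 620.68(T − 29.5) + 27.47(T − 29.5) = 0
725.8 T = 43660
T = 43660/725.8 ≈ 60.15 °C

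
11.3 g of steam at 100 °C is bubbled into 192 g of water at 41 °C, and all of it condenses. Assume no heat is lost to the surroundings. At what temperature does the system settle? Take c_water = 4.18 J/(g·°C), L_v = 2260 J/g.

T_f ≈ 74.3 °C

Sum of m c ΔT and latent-heat terms is zero:
condense steam: −11.3·2260 = −25538; condensate cools 100→T: 11.3·4.18·(T − 100) = 47.23(T − 100); water warms: 192·4.18·(T − 41) = 802.56(T − 41)
849.79 T = 25538 + 4723.4 + 32905 = 63166
T ≈ 74.33 °C (< 100 °C, so full condensation is consistent).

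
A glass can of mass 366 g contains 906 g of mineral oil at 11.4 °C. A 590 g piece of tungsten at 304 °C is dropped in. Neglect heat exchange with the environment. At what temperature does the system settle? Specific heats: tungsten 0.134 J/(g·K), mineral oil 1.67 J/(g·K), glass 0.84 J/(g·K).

T_f ≈ 23.6 °C

Taking heat into each body as positive, Σ m c ΔT = 0:
590×0.134×(T − 304) + 906×1.67×(T − 11.4) + 366×0.84×(T − 11.4) = 0
1899.5 T = 44787
T = 44787/1899.5 ≈ 23.58 °C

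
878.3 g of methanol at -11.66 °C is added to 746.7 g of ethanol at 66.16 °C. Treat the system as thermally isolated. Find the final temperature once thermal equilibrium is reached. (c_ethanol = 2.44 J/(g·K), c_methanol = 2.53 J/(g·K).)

T_f ≈ 23.4 °C

Taking heat into each body as positive, Σ m c ΔT = 0:
746.7×2.44×(T − 66.16) + 878.3×2.53×(T − (-11.66)) = 0
4044 T = 94630
T = 94630/4044 ≈ 23.40 °C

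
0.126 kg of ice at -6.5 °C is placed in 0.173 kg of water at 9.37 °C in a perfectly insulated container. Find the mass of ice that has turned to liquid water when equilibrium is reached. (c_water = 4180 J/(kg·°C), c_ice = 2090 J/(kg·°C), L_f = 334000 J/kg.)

Water can give up m c ΔT = 0.173×4180×9.37 = 6775.8 J before reaching 0 °C.
Warming the ice to 0 °C takes 0.126×2090×6.5 = 1711.7 J, leaving 5064.1 J for melting.
Melting all 0.126 kg of ice would need 0.126×334000 = 42084 J.
That's not enough to melt it all — equilibrium is at 0 °C with ice remaining.
m_melt = 5064.1 / L_f = 0.01516 kg.

m_melted ≈ 0.0152 kg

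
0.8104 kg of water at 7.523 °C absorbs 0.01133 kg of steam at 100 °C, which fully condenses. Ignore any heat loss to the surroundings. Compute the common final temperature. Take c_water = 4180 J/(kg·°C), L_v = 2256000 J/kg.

Setting the total heat transfer to zero:
condense steam: −0.01133×2256000 = −25560; condensate cools 100→T: 0.01133×4180×(T − 100) = 47.36(T − 100); water warms: 0.8104×4180×(T − 7.523) = 3387.5(T − 7.523)
3434.8 T = 25560 + 4735.9 + 25484 = 55780
T ≈ 16.24 °C, under the boiling point, so the assumption holds.

T_f ≈ 16.2 °C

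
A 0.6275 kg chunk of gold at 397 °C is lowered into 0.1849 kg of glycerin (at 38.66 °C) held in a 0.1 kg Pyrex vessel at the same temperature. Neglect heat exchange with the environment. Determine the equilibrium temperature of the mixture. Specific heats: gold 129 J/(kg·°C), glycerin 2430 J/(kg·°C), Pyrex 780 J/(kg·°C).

T_f is the heat-capacity-weighted average of the initial temperatures:
T_f = (80.95×397 + 449.31×38.66 + 78×38.66) / (80.95 + 449.31 + 78)
    = 52522 / 608.25 ≈ 86.35 °C

T_f ≈ 86.3 °C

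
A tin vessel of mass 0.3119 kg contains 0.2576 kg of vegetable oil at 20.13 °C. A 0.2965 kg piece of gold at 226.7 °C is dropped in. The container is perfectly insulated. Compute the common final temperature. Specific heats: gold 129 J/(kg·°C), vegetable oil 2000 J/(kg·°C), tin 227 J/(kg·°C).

T_f ≈ 32.8 °C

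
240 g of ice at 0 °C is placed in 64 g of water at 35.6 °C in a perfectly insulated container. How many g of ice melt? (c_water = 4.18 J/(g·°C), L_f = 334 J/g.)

Heat available from the water dropping to 0 °C: 64×4.18×35.6 = 9523.7 J.
To melt every bit of ice: 240×334 = 80160 J.
9523.7 J < 80160 J, so only part of the ice melts and the system sits at 0 °C.
m_melt = 9523.7 / L_f = 28.51 g.

m_melted ≈ 28.5 g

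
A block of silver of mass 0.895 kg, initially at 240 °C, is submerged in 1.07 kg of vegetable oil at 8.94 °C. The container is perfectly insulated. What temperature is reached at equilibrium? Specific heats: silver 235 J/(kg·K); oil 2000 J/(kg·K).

Energy conservation, ΣQ = 0:
0.895·235·(T − 240) + 1.07·2000·(T − 8.94) = 0
(210.33 + 2140) T = 210.33·240 + 2140·8.94
T = 69610/2350.3 ≈ 29.62 °C

T_f ≈ 29.6 °C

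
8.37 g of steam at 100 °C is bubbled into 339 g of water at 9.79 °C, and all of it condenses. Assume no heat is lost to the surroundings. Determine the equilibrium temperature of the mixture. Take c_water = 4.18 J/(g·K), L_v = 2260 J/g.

Setting the total heat transfer to zero:
condense steam: −8.37×2260 = −18916; condensed water 100 °C→T: 34.99(T − 100); original water: 1417(T − 9.79)
1452 T = 18916 + 3498.7 + 13873 = 36287
T ≈ 24.99 °C (< 100 °C, so full condensation is consistent).

T_f ≈ 25.0 °C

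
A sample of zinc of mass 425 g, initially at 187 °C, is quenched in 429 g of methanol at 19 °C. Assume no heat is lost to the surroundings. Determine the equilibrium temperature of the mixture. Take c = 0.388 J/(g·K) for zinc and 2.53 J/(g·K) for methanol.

T_f ≈ 41.2 °C

With ΣQ=0 the equilibrium temperature is the m·c-weighted mean:
T_f = (164.9×187 + 1085.4×19) / (164.9 + 1085.4)
    = 51458 / 1250.3 ≈ 41.16 °C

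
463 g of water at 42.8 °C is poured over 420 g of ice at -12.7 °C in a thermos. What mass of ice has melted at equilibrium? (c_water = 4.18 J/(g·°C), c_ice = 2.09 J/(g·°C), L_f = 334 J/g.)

Cooling the water to 0 °C releases 463×4.18×42.8 = 82833 J.
Of that, 420×2.09×12.7 = 11148 J goes to bring the ice to 0 °C, leaving 71684 J.
Melting all 420 g of ice would need 420×334 = 140280 J.
Since 71684 < 140280 J, not all the ice melts; equilibrium is at 0 °C.
m_melted×334 = 71684  ⇒  m_melted ≈ 214.6 g.

m_melted ≈ 215 g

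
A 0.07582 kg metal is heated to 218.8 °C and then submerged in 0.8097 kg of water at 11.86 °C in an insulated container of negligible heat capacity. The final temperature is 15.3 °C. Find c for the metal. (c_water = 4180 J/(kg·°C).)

c ≈ 755 J/(kg·°C)

Let T be the final temperature. ΣQ_i = 0:
0.07582·c·(15.3 − 218.8) + 0.8097·4180·(15.3 − 11.86) = 0
-15.43 c = -11643
c = -11643/-15.43 ≈ 754.6 J/(kg·°C)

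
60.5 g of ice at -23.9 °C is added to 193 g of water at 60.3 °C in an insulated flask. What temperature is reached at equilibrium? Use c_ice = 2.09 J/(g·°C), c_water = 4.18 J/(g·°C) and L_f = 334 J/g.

Net heat exchanged in the isolated system is zero:
ice -23.9→0 °C: 60.5×2.09×23.9 = 3022
  melt ice: 60.5×334 = 20207
  meltwater 0→T: 60.5×4.18×T = 252.89 T
  water: 806.74(T − 60.3)
1059.6 T = 48646 − 23229 = 25417
T ≈ 23.99 °C — above 0 °C, consistent with complete melting.

T_f ≈ 24.0 °C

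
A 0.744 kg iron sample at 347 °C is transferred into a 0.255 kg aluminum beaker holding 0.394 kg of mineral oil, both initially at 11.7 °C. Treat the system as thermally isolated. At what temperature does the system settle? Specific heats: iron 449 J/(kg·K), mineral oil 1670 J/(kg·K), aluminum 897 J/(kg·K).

T_f ≈ 103.5 °C

Let T be the final temperature. ΣQ_i = 0:
0.744·449·(T − 347) + 0.394·1670·(T − 11.7) + 0.255·897·(T − 11.7) = 0
334.06(T − 347) + 657.98(T − 11.7) + 228.74(T − 11.7) = 0
1220.8 T = 126292
T = 126292 / 1220.8 = 103 °C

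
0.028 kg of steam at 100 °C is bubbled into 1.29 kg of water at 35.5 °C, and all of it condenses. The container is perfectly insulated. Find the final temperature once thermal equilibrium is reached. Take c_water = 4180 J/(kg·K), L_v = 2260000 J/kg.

T_f ≈ 48.4 °C

Net heat exchanged in the isolated system is zero:
steam→water at 100 °C releases m L_v = 0.028×2260000 = 63280; condensate cools 100→T: 0.028×4180×(T − 100) = 117.04(T − 100); original water: 5392.2(T − 35.5)
5509.2 T = 63280 + 11704 + 191423 = 266407
T ≈ 48.36 °C, under the boiling point, so the assumption holds.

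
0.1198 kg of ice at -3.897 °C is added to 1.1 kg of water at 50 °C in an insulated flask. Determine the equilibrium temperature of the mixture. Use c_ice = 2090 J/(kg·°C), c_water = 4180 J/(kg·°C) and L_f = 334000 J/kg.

T_f ≈ 37.1 °C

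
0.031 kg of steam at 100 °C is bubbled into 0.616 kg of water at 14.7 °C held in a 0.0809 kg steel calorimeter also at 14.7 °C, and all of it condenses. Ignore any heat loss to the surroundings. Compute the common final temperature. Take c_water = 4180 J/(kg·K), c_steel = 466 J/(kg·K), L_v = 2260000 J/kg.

T_f ≈ 44.3 °C

Energy balance with sensible and latent terms:
condense steam: −0.031×2260000 = −70060
  condensate cools 100→T: 0.031×4180×(T − 100) = 129.58(T − 100)
  original water: 2574.9(T − 14.7)
  steel cup: 0.0809×466×(T − 14.7) = 37.7(T − 14.7)
2742.2 T = 70060 + 12958 + 38405 = 121423
T ≈ 44.28 °C (< 100 °C, so full condensation is consistent).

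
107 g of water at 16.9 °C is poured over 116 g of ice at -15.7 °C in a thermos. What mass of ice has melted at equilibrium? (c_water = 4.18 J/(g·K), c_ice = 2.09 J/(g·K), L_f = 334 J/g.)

m_melted ≈ 11.2 g

Cooling the water to 0 °C releases 107×4.18×16.9 = 7558.7 J.
Of that, 116×2.09×15.7 = 3806.3 J goes to bring the ice to 0 °C, leaving 3752.4 J.
Melting all 116 g of ice would need 116×334 = 38744 J.
3752.4 J < 38744 J, so only part of the ice melts and the system sits at 0 °C.
Mass melted = 3752.4/334 ≈ 11.23 g.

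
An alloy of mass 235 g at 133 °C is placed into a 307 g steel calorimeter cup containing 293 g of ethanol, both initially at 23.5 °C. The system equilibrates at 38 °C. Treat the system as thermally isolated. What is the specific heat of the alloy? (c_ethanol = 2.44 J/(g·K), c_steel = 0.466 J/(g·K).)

Heat gained plus heat lost sum to zero:
235·c·(38 − 133) + 293·2.44·(38 − 23.5) + 307·0.466·(38 − 23.5) = 0
-22325 c = -12441
c = -12441/-22325 ≈ 0.5573 J/(g·K)

c ≈ 0.557 J/(g·K)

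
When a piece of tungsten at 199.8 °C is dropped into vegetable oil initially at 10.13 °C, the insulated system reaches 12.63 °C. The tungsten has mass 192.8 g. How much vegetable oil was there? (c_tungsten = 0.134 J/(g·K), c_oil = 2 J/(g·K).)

Heat lost by the tungsten = heat gained by the oil:
192.8×0.134×(199.8 − 12.63) = m×2×(12.63 − 10.13)
5 m = 4835.6  ⇒  m ≈ 967.1 g

m ≈ 967 g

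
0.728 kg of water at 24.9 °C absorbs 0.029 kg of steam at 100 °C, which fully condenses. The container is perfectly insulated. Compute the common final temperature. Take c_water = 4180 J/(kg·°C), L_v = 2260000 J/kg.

T_f ≈ 48.5 °C

Taking heat into each body as positive, Σ m c ΔT = 0:
condense steam: −0.029·2260000 = −65540; condensate cools 100→T: 0.029·4180·(T − 100) = 121.22(T − 100); original water: 3043(T − 24.9)
3164.3 T = 65540 + 12122 + 75772 = 153434
T ≈ 48.49 °C — below 100 °C, confirming all the steam condensed.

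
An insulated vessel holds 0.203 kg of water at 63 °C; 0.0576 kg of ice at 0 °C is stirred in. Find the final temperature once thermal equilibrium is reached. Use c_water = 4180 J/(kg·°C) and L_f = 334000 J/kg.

Energy balance with sensible and latent terms:
latent heat to melt: 0.0576·334000 = 19238
  warm the meltwater: 240.77 T
  water: 848.54(T − 63)
1089.3 T = 53458 − 19238 = 34220
T ≈ 31.41 °C — above 0 °C, consistent with complete melting.

T_f ≈ 31.4 °C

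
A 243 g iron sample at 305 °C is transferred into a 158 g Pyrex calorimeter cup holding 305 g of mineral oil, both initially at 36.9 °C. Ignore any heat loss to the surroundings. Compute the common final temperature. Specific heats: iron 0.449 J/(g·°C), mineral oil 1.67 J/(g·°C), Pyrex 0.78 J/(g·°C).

T_f ≈ 76.3 °C

T_f is the heat-capacity-weighted average of the initial temperatures:
T_f = (109.11×305 + 509.35×36.9 + 123.24×36.9) / (109.11 + 509.35 + 123.24)
    = 56620 / 741.7 ≈ 76.34 °C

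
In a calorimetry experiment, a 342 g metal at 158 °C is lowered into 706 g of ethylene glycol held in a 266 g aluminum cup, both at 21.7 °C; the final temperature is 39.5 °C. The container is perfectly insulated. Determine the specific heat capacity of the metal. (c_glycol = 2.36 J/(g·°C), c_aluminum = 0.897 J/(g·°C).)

Energy conservation, ΣQ = 0:
342·c·(39.5 − 158) + 706·2.36·(39.5 − 21.7) + 266·0.897·(39.5 − 21.7) = 0
-40527 c = -33905
c = -33905/-40527 ≈ 0.8366 J/(g·°C)

c ≈ 0.837 J/(g·°C)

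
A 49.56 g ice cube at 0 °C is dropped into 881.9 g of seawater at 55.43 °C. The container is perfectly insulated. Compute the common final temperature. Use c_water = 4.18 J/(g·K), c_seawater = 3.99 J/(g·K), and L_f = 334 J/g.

T_f ≈ 47.9 °C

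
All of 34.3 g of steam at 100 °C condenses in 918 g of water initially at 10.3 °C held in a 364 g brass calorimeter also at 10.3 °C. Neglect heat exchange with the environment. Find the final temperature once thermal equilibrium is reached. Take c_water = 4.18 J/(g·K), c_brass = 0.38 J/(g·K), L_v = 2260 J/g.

T_f ≈ 32.2 °C

Taking heat into each body as positive, Σ m c ΔT = 0:
steam→water at 100 °C releases m L_v = 34.3×2260 = 77518; condensate cools 100→T: 34.3×4.18×(T − 100) = 143.37(T − 100); original water: 3837.2(T − 10.3); brass cup: 364×0.38×(T − 10.3) = 138.32(T − 10.3)
4118.9 T = 77518 + 14337 + 40948 = 132804
T ≈ 32.24 °C (< 100 °C, so full condensation is consistent).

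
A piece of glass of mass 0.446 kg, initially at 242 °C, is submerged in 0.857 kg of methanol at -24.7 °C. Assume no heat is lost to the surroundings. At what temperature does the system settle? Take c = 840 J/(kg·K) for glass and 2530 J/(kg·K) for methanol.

T_f is the heat-capacity-weighted average of the initial temperatures:
T_f = (374.64*242 + 2168.2*(-24.7)) / (374.64 + 2168.2)
    = 37108 / 2542.8 ≈ 14.59 °C

T_f ≈ 14.6 °C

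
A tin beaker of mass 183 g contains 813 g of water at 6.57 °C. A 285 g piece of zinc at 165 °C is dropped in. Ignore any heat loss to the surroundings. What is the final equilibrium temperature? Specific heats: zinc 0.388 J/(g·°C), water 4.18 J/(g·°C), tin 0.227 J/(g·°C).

Let T be the final temperature. ΣQ_i = 0:
285*0.388*(T − 165) + 813*4.18*(T − 6.57) + 183*0.227*(T − 6.57) = 0
(110.58 + 3398.3 + 41.54) T = 110.58*165 + 3398.3*6.57 + 41.54*6.57
T = 40846/3550.5 ≈ 11.50 °C

T_f ≈ 11.5 °C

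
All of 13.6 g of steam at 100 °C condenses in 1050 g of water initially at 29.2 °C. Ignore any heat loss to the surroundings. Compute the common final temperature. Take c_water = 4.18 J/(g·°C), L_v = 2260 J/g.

T_f ≈ 37.0 °C

Conservation of energy gives ΣQ = 0:
latent heat released on condensation: 13.6·2260 = 30736
  condensed water 100 °C→T: 56.85(T − 100)
  water warms: 1050·4.18·(T − 29.2) = 4389(T − 29.2)
4445.8 T = 30736 + 5684.8 + 128159 = 164580
T ≈ 37.02 °C, under the boiling point, so the assumption holds.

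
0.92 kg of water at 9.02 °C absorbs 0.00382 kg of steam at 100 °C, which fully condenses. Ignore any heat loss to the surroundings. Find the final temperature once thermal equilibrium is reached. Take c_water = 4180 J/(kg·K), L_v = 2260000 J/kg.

T_f ≈ 11.6 °C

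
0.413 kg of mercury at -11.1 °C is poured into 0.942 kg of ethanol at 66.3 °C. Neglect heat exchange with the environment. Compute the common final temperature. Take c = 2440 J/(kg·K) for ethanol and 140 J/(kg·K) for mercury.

Heat lost by the ethanol equals heat gained by the mercury:
0.942×2440×(66.3 − T) = 0.413×140×(T − (-11.1))
2298.5(66.3 − T) = 57.82(T − (-11.1))
2356.3 T = 151747  ⇒  T ≈ 64.40 °C

T_f ≈ 64.4 °C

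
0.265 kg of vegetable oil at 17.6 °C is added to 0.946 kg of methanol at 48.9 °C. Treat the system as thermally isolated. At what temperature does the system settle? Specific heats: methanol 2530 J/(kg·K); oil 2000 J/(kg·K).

Heat gained plus heat lost sum to zero:
0.946*2530*(T − 48.9) + 0.265*2000*(T − 17.6) = 0
(2393.4 + 530) T = 2393.4*48.9 + 530*17.6
T = 126364/2923.4 ≈ 43.23 °C

T_f ≈ 43.2 °C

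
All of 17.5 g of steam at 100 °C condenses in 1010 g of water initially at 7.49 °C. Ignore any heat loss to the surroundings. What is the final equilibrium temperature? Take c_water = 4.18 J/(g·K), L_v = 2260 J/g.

T_f ≈ 18.3 °C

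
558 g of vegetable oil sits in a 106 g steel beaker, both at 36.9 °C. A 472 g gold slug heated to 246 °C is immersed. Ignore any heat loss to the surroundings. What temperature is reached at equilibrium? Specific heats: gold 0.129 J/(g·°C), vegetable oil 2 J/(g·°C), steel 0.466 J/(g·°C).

T_f ≈ 47.3 °C

Taking heat into each body as positive, Σ m c ΔT = 0:
472·0.129·(T − 246) + 558·2·(T − 36.9) + 106·0.466·(T − 36.9) = 0
60.89(T − 246) + 1116(T − 36.9) + 49.4(T − 36.9) = 0
(60.89 + 1116 + 49.4) T = 60.89·246 + 1116·36.9 + 49.4·36.9
T = 57982 / 1226.3 = 47.3 °C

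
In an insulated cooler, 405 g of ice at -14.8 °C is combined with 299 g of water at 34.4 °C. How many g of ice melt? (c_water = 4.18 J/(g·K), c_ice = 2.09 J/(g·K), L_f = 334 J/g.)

Water can give up m c ΔT = 299×4.18×34.4 = 42994 J before reaching 0 °C.
Of that, 405×2.09×14.8 = 12527 J goes to bring the ice to 0 °C, leaving 30466 J.
Fully melting the ice requires m_ice L_f = 405×334 = 135270 J.
Since 30466 < 135270 J, not all the ice melts; equilibrium is at 0 °C.
m_melt = 30466 / L_f = 91.22 g.

m_melted ≈ 91.2 g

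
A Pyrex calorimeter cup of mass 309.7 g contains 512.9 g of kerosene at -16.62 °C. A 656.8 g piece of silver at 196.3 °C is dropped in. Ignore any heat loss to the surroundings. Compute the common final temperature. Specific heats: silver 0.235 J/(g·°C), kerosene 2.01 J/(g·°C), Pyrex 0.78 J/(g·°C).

T_f is the heat-capacity-weighted average of the initial temperatures:
T_f = (154.35×196.3 + 1030.9×(-16.62) + 241.57×(-16.62)) / (154.35 + 1030.9 + 241.57)
    = 9149.6 / 1426.8 ≈ 6.41 °C

T_f ≈ 6.4 °C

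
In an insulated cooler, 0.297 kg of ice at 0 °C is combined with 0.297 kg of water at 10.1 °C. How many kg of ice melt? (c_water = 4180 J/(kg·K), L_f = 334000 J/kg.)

Water can give up m c ΔT = 0.297·4180·10.1 = 12539 J before reaching 0 °C.
Fully melting the ice requires m_ice L_f = 0.297·334000 = 99198 J.
That's not enough to melt it all — equilibrium is at 0 °C with ice remaining.
m_melt = 12539 / L_f = 0.03754 kg.

m_melted ≈ 0.0375 kg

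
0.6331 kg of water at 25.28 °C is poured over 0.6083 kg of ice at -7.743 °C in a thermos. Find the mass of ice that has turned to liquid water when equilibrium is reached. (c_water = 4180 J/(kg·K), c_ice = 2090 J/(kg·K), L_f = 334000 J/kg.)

m_melted ≈ 0.171 kg

Heat available from the water dropping to 0 °C: 0.6331×4180×25.28 = 66900 J.
Warming the ice to 0 °C takes 0.6083×2090×7.743 = 9844 J, leaving 57056 J for melting.
Melting all 0.6083 kg of ice would need 0.6083×334000 = 203172 J.
Since 57056 < 203172 J, not all the ice melts; equilibrium is at 0 °C.
Mass melted = 57056/334000 ≈ 0.1708 kg.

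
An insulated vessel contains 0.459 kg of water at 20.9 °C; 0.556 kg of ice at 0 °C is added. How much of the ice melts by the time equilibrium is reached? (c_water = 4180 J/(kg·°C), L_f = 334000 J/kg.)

Water can give up m c ΔT = 0.459×4180×20.9 = 40099 J before reaching 0 °C.
To melt every bit of ice: 0.556×334000 = 185704 J.
40099 J < 185704 J, so only part of the ice melts and the system sits at 0 °C.
Mass melted = 40099/334000 ≈ 0.1201 kg.

m_melted ≈ 0.12 kg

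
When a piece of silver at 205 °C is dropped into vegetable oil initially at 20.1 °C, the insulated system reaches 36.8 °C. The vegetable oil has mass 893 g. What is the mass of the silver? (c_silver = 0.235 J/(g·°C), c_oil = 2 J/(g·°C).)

Let T be the final temperature. ΣQ_i = 0:
m·0.235·(36.8 − 205) + 893·2·(36.8 − 20.1) = 0
-39.53 m = -29826
m = -29826/-39.53 ≈ 754.6 g

m ≈ 755 g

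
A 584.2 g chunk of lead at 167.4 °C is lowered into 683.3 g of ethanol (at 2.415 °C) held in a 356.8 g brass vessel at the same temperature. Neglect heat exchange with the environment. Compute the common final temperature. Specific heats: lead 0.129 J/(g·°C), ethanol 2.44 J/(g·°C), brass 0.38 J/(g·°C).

Energy conservation, ΣQ = 0:
584.2·0.129·(T − 167.4) + 683.3·2.44·(T − 2.415) + 356.8·0.38·(T − 2.415) = 0
75.36(T − 167.4) + 1667.3(T − 2.415) + 135.58(T − 2.415) = 0
(75.36 + 1667.3 + 135.58) T = 75.36·167.4 + 1667.3·2.415 + 135.58·2.415
T = 16969 / 1878.2 = 9.03 °C

T_f ≈ 9.0 °C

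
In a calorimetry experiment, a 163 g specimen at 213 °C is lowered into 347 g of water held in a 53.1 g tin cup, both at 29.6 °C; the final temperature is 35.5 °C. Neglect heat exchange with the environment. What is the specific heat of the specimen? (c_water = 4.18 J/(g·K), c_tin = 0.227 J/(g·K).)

c ≈ 0.298 J/(g·K)

Setting the total heat transfer to zero:
163·c·(35.5 − 213) + 347·4.18·(35.5 − 29.6) + 53.1·0.227·(35.5 − 29.6) = 0
-28932 c = -8628.8
c = -8628.8/-28932 ≈ 0.2982 J/(g·K)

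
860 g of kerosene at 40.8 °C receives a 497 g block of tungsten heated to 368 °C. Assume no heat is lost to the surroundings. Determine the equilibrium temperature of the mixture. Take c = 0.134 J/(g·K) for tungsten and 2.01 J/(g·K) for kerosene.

Heat gained plus heat lost sum to zero:
497·0.134·(T − 368) + 860·2.01·(T − 40.8) = 0
66.6(T − 368) + 1728.6(T − 40.8) = 0
1795.2 T = 95035
T ≈ 52.94 °C

T_f ≈ 52.9 °C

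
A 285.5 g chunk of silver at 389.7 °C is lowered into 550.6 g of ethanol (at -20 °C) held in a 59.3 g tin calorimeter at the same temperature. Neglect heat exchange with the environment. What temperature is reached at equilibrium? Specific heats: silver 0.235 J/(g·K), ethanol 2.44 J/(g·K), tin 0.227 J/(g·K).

T_f ≈ -0.7 °C

T_f = Σ m_i c_i T_i / Σ m_i c_i:
T_f = (67.09·389.7 + 1343.5·(-20) + 13.46·(-20)) / (67.09 + 1343.5 + 13.46)
    = -992.55 / 1424 ≈ -0.70 °C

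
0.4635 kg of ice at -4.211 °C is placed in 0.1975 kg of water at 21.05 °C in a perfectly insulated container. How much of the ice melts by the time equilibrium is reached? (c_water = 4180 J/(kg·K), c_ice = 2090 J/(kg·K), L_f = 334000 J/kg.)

Cooling the water to 0 °C releases 0.1975·4180·21.05 = 17378 J.
Of that, 0.4635·2090·4.211 = 4079.3 J goes to bring the ice to 0 °C, leaving 13299 J.
To melt every bit of ice: 0.4635·334000 = 154809 J.
13299 J < 154809 J, so only part of the ice melts and the system sits at 0 °C.
m_melted·334000 = 13299  ⇒  m_melted ≈ 0.03982 kg.

m_melted ≈ 0.0398 kg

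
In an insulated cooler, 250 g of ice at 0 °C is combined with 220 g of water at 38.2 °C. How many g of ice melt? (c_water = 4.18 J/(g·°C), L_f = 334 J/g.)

m_melted ≈ 105 g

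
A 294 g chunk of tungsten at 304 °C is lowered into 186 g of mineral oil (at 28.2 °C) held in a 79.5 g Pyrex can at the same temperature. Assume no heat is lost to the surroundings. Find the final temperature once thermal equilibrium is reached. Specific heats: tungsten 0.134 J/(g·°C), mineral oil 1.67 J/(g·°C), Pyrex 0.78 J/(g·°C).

T_f ≈ 54.6 °C

Setting the total heat transfer to zero:
294·0.134·(T − 304) + 186·1.67·(T − 28.2) + 79.5·0.78·(T − 28.2) = 0
39.4(T − 304) + 310.62(T − 28.2) + 62.01(T − 28.2) = 0
412.03 T = 22485
T = 22485 / 412.03 = 54.6 °C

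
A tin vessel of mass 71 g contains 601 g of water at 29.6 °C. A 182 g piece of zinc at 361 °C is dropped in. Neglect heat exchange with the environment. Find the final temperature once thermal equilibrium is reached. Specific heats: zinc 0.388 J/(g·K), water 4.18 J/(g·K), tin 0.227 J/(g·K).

T_f ≈ 38.6 °C

Setting the total heat transfer to zero:
182×0.388×(T − 361) + 601×4.18×(T − 29.6) + 71×0.227×(T − 29.6) = 0
70.62(T − 361) + 2512.2(T − 29.6) + 16.12(T − 29.6) = 0
2598.9 T = 100330
T = 100330 / 2598.9 = 38.6 °C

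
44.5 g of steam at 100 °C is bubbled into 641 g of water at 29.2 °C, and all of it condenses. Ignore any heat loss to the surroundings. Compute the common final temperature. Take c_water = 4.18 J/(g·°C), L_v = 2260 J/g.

T_f ≈ 68.9 °C

Taking heat into each body as positive, Σ m c ΔT = 0:
condense steam: −44.5×2260 = −100570
  condensed water 100 °C→T: 186.01(T − 100)
  water warms: 641×4.18×(T − 29.2) = 2679.4(T − 29.2)
2865.4 T = 100570 + 18601 + 78238 = 197409
T ≈ 68.89 °C — below 100 °C, confirming all the steam condensed.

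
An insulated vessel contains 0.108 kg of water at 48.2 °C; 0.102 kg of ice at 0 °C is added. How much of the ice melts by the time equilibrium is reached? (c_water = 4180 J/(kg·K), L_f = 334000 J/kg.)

Heat available from the water dropping to 0 °C: 0.108×4180×48.2 = 21759 J.
To melt every bit of ice: 0.102×334000 = 34068 J.
21759 J < 34068 J, so only part of the ice melts and the system sits at 0 °C.
Mass melted = 21759/334000 ≈ 0.06515 kg.

m_melted ≈ 0.0651 kg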